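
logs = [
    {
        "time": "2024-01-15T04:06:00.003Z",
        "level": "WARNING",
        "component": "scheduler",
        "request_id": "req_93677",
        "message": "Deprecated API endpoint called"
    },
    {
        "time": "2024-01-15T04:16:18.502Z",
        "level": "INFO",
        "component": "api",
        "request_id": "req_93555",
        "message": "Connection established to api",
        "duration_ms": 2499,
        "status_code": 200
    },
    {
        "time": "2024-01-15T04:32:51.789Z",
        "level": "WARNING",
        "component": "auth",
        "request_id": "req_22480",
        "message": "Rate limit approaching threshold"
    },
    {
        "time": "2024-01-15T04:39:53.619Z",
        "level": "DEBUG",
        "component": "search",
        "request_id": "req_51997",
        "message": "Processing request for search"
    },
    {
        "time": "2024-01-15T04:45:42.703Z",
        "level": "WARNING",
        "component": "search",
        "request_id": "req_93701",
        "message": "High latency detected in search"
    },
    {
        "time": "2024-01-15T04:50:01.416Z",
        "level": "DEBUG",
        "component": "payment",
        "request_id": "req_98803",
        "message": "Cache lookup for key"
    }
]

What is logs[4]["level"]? "WARNING"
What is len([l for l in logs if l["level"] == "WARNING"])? 3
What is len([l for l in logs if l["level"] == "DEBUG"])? 2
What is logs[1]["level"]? "INFO"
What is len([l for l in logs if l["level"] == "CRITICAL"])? 0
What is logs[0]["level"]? "WARNING"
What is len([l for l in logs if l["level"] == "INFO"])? 1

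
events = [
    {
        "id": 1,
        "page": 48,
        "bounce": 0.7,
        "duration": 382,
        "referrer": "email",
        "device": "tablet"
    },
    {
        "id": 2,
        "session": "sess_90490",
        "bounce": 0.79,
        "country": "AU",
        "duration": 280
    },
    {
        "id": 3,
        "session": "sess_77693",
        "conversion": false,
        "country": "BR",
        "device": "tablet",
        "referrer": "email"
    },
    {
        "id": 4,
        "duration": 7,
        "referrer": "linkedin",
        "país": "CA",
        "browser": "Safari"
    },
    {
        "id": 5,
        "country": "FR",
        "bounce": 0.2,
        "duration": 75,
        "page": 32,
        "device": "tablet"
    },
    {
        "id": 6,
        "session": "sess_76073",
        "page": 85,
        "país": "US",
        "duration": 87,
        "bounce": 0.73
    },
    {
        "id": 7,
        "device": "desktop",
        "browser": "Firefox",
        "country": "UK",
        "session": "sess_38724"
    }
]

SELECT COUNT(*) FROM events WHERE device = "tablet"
3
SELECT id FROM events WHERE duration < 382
[2, 4, 5, 6]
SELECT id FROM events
[1, 2, 3, 4, 5, 6, 7]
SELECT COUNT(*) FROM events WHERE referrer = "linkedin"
1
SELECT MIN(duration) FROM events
7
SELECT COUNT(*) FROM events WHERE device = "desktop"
1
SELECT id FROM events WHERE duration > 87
[1, 2]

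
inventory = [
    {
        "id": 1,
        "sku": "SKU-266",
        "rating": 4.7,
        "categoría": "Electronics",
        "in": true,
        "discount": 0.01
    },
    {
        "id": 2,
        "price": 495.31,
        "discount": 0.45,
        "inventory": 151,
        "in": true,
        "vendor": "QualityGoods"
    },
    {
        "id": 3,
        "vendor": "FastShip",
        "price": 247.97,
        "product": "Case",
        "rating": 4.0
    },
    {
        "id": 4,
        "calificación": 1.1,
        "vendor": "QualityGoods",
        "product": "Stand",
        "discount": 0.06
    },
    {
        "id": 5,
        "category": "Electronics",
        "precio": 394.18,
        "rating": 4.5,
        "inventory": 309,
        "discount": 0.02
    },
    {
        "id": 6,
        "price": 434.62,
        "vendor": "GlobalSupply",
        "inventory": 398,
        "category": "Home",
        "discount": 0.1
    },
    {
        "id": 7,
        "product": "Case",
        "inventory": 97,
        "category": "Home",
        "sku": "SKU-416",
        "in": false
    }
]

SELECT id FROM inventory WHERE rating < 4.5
[3]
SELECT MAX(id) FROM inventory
7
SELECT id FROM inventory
[1, 2, 3, 4, 5, 6, 7]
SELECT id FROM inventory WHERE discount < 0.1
[1, 4, 5]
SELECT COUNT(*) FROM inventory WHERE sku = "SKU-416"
1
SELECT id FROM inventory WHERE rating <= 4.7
[1, 3, 5]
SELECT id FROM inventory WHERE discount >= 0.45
[2]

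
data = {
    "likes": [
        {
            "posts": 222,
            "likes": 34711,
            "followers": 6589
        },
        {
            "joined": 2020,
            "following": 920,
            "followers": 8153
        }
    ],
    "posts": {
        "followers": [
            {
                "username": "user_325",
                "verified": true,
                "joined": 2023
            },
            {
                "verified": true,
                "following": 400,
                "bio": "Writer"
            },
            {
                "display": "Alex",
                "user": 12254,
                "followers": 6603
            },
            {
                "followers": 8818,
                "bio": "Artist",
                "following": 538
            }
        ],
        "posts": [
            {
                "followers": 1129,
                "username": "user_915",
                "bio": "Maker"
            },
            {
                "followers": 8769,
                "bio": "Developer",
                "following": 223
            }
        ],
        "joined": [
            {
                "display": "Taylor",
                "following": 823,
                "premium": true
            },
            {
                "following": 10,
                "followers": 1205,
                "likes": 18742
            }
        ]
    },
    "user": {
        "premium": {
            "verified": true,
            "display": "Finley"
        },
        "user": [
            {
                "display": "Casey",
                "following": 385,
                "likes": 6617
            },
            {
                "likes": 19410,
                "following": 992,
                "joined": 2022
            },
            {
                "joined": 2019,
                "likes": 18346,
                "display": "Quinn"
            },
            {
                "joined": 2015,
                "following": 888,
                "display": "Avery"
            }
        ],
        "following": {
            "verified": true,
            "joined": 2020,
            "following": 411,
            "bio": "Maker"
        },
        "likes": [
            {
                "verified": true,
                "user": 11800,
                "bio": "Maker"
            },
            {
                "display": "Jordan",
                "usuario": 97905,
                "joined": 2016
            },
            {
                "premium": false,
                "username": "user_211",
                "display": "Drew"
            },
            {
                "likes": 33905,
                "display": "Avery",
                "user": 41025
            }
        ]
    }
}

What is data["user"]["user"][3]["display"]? "Avery"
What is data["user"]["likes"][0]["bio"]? "Maker"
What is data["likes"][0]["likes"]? 34711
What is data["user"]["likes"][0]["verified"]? True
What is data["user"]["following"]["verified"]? True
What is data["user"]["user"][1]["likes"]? 19410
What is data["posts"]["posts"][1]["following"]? 223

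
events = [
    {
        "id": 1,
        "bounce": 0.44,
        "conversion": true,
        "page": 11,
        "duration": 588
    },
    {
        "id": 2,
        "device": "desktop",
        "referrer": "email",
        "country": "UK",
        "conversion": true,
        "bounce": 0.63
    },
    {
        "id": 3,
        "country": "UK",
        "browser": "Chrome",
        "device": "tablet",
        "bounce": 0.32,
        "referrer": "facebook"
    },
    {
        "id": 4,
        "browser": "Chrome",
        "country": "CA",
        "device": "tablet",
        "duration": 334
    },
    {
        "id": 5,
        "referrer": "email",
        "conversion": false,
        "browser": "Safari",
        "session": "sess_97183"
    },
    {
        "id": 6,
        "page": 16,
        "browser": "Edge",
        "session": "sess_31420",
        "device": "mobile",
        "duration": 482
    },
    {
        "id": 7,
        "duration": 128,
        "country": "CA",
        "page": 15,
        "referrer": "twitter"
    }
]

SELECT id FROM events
[1, 2, 3, 4, 5, 6, 7]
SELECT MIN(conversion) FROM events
False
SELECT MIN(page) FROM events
11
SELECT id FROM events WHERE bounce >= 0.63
[2]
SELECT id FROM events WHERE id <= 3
[1, 2, 3]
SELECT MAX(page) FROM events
16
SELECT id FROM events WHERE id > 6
[7]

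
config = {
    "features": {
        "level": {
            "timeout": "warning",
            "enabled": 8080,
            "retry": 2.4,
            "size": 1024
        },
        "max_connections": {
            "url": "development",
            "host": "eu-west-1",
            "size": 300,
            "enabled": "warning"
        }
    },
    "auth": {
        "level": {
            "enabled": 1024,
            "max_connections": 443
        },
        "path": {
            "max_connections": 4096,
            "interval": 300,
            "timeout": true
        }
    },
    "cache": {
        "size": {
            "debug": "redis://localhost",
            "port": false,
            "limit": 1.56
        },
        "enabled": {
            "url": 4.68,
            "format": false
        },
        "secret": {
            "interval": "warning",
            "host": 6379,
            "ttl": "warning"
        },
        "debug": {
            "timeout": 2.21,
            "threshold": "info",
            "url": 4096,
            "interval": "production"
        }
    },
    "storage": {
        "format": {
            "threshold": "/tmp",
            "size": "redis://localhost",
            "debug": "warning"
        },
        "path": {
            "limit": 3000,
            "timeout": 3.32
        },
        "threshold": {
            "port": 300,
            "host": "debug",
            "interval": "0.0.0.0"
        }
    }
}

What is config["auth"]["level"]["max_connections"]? 443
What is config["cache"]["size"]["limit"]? 1.56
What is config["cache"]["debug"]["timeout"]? 2.21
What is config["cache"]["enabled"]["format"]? False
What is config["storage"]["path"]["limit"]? 3000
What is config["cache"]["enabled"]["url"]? 4.68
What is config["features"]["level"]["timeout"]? "warning"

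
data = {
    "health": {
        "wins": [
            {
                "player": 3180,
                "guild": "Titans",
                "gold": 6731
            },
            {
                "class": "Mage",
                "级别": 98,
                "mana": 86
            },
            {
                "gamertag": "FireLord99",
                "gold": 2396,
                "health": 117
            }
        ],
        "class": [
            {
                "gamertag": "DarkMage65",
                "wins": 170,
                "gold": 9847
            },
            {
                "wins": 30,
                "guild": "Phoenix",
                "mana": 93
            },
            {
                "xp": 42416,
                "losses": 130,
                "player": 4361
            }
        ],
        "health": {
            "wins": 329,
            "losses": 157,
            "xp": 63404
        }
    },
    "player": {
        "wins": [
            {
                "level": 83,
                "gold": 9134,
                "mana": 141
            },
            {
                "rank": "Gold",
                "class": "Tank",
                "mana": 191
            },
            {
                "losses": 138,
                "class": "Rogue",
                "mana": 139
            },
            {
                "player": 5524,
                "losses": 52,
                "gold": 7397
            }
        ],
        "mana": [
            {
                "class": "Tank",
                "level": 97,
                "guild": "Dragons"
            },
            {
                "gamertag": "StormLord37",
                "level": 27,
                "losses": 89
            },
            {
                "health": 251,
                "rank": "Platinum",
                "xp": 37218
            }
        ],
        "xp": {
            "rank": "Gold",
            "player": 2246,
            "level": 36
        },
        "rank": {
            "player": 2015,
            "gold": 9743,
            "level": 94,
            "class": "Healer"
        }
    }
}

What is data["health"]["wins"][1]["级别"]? 98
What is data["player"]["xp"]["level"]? 36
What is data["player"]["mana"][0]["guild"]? "Dragons"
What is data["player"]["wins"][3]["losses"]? 52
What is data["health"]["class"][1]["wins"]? 30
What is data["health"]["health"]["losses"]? 157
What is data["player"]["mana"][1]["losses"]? 89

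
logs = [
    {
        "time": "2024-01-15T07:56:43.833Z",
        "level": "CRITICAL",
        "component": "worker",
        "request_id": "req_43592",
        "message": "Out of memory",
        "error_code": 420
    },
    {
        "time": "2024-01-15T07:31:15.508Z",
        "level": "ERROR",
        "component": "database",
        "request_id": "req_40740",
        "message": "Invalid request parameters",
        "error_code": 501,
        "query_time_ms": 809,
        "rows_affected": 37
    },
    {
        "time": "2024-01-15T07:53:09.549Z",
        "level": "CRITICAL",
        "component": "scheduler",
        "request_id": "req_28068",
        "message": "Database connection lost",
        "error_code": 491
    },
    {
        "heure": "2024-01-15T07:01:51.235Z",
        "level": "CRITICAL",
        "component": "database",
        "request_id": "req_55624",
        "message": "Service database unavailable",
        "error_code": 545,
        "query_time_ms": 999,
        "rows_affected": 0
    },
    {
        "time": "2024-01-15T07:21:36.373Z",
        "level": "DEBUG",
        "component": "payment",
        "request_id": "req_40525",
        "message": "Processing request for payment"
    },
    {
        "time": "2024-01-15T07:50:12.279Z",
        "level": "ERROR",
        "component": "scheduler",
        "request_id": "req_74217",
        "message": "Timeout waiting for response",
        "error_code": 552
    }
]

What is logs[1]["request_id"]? "req_40740"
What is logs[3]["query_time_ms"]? 999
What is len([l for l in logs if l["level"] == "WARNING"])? 0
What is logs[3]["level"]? "CRITICAL"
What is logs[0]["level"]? "CRITICAL"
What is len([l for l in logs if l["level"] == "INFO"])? 0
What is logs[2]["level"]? "CRITICAL"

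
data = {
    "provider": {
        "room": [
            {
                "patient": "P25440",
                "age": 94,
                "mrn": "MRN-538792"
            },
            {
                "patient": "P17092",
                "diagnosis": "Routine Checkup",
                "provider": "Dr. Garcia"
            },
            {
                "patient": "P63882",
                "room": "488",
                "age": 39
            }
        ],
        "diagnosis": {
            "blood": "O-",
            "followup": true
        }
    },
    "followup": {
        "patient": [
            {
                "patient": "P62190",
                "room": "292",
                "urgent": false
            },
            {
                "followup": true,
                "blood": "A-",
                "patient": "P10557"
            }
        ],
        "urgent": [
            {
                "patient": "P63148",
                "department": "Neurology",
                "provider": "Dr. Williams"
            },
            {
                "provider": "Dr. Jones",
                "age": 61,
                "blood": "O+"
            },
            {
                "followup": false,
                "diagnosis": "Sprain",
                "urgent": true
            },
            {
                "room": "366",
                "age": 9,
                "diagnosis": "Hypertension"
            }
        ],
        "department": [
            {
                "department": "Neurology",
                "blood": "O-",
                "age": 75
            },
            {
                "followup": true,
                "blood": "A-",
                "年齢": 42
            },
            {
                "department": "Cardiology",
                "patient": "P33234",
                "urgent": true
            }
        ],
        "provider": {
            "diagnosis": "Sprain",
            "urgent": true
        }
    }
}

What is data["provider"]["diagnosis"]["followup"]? True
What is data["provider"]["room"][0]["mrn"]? "MRN-538792"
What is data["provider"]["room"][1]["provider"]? "Dr. Garcia"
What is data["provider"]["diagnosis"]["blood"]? "O-"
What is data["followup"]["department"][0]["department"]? "Neurology"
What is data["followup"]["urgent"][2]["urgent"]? True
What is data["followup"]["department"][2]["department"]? "Cardiology"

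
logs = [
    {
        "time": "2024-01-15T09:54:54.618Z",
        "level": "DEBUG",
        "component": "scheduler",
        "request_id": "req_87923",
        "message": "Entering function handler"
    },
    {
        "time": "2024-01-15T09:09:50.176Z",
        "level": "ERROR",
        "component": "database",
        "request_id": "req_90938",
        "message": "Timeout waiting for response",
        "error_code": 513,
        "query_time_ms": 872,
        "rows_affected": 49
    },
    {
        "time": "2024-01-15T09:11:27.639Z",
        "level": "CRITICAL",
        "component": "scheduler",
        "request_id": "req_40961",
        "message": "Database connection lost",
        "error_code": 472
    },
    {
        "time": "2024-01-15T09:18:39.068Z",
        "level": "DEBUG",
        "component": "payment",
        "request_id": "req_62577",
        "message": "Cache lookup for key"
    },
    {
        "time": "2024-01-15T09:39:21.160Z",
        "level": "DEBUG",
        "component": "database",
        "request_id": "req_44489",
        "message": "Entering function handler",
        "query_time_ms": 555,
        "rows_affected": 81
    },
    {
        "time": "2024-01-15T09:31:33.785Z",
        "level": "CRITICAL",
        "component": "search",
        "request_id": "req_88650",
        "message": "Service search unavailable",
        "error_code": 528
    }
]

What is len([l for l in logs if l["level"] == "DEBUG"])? 3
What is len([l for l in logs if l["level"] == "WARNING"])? 0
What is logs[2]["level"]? "CRITICAL"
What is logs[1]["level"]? "ERROR"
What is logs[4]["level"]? "DEBUG"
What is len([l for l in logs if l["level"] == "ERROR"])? 1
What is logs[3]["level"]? "DEBUG"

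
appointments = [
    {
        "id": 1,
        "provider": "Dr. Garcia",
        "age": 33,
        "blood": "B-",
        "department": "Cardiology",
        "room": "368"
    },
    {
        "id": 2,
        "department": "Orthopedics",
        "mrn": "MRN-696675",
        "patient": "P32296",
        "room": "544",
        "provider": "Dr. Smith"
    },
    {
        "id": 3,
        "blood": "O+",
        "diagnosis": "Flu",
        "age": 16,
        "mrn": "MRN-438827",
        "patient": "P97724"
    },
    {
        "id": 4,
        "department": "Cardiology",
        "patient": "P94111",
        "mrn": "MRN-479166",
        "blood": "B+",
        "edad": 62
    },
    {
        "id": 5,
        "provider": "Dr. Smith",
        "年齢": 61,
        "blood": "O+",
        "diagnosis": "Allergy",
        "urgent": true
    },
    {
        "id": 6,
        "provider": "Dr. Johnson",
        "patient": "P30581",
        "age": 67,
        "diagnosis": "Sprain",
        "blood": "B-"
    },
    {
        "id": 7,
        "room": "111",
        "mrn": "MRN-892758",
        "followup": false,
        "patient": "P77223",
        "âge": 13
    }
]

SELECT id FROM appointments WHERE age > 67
[]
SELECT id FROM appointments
[1, 2, 3, 4, 5, 6, 7]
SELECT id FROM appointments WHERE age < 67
[1, 3]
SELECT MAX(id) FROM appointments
7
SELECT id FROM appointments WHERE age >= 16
[1, 3, 6]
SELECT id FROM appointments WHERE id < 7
[1, 2, 3, 4, 5, 6]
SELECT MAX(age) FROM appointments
67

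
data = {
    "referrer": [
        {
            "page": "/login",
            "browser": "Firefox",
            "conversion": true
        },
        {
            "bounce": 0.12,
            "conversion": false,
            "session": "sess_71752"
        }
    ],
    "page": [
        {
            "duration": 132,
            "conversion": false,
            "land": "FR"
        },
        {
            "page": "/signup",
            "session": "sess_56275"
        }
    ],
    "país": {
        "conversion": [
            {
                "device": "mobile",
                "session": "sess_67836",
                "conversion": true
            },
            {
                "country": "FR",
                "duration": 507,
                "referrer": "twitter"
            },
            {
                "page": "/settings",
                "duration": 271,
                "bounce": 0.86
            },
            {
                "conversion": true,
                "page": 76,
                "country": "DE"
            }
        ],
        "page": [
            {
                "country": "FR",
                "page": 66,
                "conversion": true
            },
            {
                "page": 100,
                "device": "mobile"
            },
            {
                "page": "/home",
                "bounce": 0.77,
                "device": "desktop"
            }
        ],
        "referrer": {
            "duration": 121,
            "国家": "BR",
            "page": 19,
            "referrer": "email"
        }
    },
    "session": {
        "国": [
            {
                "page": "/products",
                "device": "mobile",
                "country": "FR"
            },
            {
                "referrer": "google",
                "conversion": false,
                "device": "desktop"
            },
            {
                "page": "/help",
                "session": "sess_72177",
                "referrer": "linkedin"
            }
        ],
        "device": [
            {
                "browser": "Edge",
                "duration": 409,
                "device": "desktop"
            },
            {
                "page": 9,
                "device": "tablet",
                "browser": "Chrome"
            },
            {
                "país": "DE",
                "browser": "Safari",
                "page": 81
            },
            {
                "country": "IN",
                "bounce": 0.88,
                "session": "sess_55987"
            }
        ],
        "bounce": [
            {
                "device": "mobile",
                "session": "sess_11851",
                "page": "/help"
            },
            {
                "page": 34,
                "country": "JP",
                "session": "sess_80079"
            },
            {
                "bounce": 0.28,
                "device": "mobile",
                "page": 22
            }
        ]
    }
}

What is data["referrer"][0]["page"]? "/login"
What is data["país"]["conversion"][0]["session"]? "sess_67836"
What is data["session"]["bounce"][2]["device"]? "mobile"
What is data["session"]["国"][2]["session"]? "sess_72177"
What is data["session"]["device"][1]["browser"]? "Chrome"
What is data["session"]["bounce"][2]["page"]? 22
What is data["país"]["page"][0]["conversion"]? True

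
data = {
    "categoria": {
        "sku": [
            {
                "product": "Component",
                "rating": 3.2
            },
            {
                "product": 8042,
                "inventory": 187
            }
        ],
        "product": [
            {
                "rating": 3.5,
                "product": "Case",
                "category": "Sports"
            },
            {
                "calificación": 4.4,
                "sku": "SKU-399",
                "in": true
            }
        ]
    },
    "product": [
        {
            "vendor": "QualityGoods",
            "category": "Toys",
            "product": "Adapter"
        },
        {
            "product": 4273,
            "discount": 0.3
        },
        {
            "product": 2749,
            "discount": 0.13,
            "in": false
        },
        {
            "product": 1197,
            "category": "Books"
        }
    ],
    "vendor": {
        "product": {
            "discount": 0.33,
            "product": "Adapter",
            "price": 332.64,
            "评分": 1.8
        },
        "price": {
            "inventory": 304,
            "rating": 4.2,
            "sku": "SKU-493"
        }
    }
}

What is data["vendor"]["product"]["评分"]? 1.8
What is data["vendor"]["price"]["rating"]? 4.2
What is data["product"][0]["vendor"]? "QualityGoods"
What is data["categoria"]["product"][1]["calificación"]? 4.4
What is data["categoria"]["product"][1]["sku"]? "SKU-399"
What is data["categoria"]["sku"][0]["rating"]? 3.2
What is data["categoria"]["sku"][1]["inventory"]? 187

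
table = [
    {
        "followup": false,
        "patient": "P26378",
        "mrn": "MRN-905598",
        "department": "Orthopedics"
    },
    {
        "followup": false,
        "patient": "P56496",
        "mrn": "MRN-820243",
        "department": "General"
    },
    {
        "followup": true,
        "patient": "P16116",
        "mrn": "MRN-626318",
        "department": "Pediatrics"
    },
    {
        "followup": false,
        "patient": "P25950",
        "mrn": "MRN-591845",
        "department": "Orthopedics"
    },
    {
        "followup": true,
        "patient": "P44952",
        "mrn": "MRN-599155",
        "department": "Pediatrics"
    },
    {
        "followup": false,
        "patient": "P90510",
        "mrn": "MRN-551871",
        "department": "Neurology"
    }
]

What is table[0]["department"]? "Orthopedics"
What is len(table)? 6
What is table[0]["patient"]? "P26378"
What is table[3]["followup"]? False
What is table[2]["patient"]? "P16116"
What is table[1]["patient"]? "P56496"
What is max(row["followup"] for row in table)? True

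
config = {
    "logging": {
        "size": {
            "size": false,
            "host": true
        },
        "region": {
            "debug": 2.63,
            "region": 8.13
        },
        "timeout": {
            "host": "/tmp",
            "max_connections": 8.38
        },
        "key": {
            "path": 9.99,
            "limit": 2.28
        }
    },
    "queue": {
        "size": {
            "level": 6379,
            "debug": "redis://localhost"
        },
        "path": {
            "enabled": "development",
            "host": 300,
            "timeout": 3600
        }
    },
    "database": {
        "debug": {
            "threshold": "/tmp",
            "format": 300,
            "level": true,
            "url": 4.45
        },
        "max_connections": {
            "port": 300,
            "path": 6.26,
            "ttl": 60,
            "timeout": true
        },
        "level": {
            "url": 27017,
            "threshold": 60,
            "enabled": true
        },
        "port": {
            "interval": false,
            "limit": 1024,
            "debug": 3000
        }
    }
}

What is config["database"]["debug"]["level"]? True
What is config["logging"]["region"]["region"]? 8.13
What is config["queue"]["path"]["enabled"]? "development"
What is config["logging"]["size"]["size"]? False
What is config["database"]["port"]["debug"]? 3000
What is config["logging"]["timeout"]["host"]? "/tmp"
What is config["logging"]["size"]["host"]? True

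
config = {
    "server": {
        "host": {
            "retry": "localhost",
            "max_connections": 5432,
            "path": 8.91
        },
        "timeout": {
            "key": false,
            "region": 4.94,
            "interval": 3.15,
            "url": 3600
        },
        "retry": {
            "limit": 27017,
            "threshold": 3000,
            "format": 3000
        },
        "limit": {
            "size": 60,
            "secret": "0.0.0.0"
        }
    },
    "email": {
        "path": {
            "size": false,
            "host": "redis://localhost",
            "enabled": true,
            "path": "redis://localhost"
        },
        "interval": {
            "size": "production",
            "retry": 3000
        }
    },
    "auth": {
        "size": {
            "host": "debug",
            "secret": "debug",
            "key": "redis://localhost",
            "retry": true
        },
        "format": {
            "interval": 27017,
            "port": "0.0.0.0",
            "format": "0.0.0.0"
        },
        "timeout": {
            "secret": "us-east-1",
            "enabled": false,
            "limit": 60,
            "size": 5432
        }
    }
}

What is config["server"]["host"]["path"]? 8.91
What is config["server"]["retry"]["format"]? 3000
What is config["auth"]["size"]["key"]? "redis://localhost"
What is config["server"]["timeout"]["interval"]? 3.15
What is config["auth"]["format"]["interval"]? 27017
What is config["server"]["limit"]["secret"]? "0.0.0.0"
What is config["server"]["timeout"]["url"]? 3600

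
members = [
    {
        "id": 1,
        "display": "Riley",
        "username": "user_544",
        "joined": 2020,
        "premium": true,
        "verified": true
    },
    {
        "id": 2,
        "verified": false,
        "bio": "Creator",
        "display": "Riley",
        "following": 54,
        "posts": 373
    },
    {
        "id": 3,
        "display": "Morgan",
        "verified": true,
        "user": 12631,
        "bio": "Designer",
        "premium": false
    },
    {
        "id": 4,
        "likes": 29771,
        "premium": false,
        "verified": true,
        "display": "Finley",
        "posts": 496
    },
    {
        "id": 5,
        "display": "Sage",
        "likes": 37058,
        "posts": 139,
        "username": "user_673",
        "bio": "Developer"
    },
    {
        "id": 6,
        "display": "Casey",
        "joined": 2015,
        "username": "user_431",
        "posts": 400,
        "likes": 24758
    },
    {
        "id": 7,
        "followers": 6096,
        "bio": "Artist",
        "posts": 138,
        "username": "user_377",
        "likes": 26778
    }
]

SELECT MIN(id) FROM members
1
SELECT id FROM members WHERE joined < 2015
[]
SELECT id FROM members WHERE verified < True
[2]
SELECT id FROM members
[1, 2, 3, 4, 5, 6, 7]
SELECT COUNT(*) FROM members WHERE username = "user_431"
1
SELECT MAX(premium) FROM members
True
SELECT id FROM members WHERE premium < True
[3, 4]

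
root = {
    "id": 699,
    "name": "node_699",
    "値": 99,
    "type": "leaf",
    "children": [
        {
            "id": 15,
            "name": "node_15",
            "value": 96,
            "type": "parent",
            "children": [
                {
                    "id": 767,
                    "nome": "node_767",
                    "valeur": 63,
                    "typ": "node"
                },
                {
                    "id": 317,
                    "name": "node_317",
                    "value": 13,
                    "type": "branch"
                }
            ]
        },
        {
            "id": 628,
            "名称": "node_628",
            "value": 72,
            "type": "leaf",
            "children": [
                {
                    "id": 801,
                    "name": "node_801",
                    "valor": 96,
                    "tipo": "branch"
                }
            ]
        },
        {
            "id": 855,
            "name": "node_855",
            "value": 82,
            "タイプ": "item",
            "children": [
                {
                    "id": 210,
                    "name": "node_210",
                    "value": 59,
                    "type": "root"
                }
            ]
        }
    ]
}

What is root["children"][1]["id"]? 628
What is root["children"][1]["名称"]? "node_628"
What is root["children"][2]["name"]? "node_855"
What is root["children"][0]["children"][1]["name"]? "node_317"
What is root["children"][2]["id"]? 855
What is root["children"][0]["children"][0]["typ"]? "node"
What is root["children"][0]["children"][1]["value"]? 13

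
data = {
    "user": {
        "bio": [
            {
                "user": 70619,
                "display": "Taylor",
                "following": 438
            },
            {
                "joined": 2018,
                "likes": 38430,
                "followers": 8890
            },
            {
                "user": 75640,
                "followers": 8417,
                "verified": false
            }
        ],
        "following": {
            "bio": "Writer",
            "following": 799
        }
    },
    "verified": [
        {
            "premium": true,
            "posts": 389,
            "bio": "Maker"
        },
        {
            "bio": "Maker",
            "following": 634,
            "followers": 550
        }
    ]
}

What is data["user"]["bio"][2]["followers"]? 8417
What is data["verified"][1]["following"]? 634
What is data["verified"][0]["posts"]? 389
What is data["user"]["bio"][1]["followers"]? 8890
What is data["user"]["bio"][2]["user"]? 75640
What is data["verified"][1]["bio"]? "Maker"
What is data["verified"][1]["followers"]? 550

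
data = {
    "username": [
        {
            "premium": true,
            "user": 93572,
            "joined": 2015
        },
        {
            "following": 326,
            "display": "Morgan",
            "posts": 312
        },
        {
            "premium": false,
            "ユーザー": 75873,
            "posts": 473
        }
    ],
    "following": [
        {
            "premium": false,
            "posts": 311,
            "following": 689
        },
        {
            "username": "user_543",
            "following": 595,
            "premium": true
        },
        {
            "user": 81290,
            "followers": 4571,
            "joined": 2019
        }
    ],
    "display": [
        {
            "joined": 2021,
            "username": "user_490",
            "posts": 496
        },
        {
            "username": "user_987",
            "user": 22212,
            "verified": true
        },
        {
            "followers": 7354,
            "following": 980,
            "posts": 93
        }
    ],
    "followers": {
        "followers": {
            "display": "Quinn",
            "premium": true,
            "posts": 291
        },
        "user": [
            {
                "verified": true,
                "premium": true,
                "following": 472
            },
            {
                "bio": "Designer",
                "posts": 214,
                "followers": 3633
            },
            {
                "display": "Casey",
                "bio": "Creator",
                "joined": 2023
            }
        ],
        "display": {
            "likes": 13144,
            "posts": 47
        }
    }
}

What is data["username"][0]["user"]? 93572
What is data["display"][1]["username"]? "user_987"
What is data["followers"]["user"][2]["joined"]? 2023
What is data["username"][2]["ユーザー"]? 75873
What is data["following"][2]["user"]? 81290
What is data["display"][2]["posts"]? 93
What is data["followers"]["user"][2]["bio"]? "Creator"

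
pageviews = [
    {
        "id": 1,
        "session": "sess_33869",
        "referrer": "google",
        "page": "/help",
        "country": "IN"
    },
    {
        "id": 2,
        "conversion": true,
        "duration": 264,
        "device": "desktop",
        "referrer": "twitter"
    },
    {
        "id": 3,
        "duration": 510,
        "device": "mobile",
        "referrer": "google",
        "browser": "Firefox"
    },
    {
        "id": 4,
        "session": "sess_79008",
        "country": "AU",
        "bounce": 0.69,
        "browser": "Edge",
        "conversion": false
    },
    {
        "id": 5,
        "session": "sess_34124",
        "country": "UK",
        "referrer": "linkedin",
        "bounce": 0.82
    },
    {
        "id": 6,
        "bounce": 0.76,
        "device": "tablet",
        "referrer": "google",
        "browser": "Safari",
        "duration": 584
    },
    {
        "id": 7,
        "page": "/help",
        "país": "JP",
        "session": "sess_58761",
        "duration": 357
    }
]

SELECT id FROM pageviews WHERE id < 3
[1, 2]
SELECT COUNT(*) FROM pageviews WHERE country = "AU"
1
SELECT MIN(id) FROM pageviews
1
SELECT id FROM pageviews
[1, 2, 3, 4, 5, 6, 7]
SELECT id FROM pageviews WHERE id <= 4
[1, 2, 3, 4]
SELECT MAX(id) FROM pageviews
7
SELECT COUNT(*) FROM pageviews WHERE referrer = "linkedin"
1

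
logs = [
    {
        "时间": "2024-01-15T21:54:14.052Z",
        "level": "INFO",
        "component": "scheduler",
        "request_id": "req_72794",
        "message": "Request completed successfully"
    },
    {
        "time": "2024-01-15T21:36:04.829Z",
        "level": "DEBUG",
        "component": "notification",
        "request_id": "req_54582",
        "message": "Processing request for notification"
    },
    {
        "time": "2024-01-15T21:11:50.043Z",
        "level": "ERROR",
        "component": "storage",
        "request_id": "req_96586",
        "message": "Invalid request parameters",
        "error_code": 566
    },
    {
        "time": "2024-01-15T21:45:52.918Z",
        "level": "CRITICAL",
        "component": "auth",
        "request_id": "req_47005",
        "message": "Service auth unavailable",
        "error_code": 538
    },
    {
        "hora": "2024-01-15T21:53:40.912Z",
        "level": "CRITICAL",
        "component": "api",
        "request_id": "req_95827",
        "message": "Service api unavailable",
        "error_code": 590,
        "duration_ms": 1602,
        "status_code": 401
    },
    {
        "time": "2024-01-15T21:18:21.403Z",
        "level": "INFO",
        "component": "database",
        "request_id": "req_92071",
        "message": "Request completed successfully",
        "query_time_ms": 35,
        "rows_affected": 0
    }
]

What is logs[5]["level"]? "INFO"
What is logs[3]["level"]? "CRITICAL"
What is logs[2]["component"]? "storage"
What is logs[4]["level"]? "CRITICAL"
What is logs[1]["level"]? "DEBUG"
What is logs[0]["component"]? "scheduler"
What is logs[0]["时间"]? "2024-01-15T21:54:14.052Z"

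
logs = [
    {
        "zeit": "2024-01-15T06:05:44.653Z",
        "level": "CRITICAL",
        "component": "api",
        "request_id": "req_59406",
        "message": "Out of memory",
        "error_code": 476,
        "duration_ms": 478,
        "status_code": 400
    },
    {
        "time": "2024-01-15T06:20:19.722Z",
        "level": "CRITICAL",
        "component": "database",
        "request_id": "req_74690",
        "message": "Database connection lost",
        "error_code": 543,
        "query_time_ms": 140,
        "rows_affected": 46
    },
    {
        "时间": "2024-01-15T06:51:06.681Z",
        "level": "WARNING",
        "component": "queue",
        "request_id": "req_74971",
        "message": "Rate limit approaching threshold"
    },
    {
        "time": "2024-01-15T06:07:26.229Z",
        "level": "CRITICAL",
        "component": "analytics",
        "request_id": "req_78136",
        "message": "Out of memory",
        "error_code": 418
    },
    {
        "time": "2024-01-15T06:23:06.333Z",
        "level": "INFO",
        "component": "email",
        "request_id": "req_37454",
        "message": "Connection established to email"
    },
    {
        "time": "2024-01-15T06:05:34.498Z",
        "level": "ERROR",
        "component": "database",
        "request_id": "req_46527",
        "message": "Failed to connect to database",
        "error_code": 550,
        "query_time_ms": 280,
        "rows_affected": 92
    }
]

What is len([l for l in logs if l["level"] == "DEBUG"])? 0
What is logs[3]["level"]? "CRITICAL"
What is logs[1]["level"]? "CRITICAL"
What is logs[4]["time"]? "2024-01-15T06:23:06.333Z"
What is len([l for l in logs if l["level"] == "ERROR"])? 1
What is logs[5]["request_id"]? "req_46527"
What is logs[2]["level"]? "WARNING"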